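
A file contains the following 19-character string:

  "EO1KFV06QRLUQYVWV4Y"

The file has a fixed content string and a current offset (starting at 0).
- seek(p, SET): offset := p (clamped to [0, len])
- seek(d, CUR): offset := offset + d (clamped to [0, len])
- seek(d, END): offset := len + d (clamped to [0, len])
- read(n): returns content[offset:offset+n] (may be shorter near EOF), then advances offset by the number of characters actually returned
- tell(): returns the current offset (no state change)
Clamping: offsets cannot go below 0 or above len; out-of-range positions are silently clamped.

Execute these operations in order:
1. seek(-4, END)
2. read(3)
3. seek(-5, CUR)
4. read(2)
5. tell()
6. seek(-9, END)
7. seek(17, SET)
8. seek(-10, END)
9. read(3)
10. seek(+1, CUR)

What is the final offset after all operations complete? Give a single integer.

Answer: 13

Derivation:
After 1 (seek(-4, END)): offset=15
After 2 (read(3)): returned 'WV4', offset=18
After 3 (seek(-5, CUR)): offset=13
After 4 (read(2)): returned 'YV', offset=15
After 5 (tell()): offset=15
After 6 (seek(-9, END)): offset=10
After 7 (seek(17, SET)): offset=17
After 8 (seek(-10, END)): offset=9
After 9 (read(3)): returned 'RLU', offset=12
After 10 (seek(+1, CUR)): offset=13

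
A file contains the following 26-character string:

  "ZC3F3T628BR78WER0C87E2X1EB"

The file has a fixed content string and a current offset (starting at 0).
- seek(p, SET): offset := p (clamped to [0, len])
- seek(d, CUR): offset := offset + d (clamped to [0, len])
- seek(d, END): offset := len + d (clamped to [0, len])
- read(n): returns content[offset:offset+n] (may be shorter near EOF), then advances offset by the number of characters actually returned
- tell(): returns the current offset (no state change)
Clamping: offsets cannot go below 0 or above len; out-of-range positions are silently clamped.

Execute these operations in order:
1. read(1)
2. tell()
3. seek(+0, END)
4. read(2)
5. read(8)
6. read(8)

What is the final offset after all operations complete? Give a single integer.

After 1 (read(1)): returned 'Z', offset=1
After 2 (tell()): offset=1
After 3 (seek(+0, END)): offset=26
After 4 (read(2)): returned '', offset=26
After 5 (read(8)): returned '', offset=26
After 6 (read(8)): returned '', offset=26

Answer: 26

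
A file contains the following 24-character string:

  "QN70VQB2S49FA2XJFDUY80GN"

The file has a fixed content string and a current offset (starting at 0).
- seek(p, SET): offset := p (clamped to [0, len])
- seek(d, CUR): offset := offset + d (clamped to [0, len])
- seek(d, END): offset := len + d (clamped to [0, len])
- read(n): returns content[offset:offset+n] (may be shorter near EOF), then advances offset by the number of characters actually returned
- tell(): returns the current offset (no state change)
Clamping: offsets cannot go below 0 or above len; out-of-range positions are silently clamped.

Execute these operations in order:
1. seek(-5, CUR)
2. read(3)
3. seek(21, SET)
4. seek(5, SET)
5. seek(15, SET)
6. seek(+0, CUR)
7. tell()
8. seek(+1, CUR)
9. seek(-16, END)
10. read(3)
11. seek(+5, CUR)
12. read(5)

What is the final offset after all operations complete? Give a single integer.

After 1 (seek(-5, CUR)): offset=0
After 2 (read(3)): returned 'QN7', offset=3
After 3 (seek(21, SET)): offset=21
After 4 (seek(5, SET)): offset=5
After 5 (seek(15, SET)): offset=15
After 6 (seek(+0, CUR)): offset=15
After 7 (tell()): offset=15
After 8 (seek(+1, CUR)): offset=16
After 9 (seek(-16, END)): offset=8
After 10 (read(3)): returned 'S49', offset=11
After 11 (seek(+5, CUR)): offset=16
After 12 (read(5)): returned 'FDUY8', offset=21

Answer: 21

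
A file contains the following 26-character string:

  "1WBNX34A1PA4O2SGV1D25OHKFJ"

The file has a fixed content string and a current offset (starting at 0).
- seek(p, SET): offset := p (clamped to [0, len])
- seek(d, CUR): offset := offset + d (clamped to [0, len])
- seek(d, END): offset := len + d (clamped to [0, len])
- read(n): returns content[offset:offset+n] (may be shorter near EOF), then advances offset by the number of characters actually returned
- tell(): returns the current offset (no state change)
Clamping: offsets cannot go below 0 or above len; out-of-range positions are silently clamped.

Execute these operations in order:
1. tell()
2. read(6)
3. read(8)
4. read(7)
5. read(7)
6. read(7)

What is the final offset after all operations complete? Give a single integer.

After 1 (tell()): offset=0
After 2 (read(6)): returned '1WBNX3', offset=6
After 3 (read(8)): returned '4A1PA4O2', offset=14
After 4 (read(7)): returned 'SGV1D25', offset=21
After 5 (read(7)): returned 'OHKFJ', offset=26
After 6 (read(7)): returned '', offset=26

Answer: 26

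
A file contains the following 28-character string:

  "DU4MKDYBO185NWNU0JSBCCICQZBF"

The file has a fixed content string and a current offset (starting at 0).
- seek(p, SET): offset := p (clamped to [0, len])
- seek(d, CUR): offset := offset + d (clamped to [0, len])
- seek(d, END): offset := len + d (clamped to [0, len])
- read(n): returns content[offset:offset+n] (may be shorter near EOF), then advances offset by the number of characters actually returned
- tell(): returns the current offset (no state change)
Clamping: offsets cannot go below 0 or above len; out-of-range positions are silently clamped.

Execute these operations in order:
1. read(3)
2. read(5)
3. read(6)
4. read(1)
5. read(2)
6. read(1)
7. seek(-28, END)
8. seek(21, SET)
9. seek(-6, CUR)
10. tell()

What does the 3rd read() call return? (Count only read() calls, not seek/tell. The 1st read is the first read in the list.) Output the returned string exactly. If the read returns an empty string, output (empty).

Answer: O185NW

Derivation:
After 1 (read(3)): returned 'DU4', offset=3
After 2 (read(5)): returned 'MKDYB', offset=8
After 3 (read(6)): returned 'O185NW', offset=14
After 4 (read(1)): returned 'N', offset=15
After 5 (read(2)): returned 'U0', offset=17
After 6 (read(1)): returned 'J', offset=18
After 7 (seek(-28, END)): offset=0
After 8 (seek(21, SET)): offset=21
After 9 (seek(-6, CUR)): offset=15
After 10 (tell()): offset=15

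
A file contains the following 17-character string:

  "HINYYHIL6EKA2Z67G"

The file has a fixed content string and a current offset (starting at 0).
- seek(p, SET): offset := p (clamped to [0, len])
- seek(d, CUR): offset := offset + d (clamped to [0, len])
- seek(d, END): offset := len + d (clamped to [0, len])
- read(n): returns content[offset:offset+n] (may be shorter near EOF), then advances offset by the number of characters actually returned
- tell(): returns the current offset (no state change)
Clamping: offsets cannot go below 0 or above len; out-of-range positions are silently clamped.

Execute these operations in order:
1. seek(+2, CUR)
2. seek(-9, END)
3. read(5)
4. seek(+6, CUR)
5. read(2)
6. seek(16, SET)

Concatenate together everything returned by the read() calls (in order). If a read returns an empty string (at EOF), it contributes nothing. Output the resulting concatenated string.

Answer: 6EKA2

Derivation:
After 1 (seek(+2, CUR)): offset=2
After 2 (seek(-9, END)): offset=8
After 3 (read(5)): returned '6EKA2', offset=13
After 4 (seek(+6, CUR)): offset=17
After 5 (read(2)): returned '', offset=17
After 6 (seek(16, SET)): offset=16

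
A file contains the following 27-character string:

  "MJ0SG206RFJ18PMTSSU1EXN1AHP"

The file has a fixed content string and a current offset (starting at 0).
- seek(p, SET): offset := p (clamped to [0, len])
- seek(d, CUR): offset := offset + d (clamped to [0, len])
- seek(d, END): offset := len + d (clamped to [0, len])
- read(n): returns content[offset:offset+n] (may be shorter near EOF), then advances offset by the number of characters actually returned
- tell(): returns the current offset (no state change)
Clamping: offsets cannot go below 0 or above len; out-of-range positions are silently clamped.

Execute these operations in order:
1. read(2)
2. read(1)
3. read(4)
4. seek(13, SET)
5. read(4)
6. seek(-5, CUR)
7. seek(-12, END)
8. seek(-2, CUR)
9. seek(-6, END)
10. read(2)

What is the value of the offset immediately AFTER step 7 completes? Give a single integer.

After 1 (read(2)): returned 'MJ', offset=2
After 2 (read(1)): returned '0', offset=3
After 3 (read(4)): returned 'SG20', offset=7
After 4 (seek(13, SET)): offset=13
After 5 (read(4)): returned 'PMTS', offset=17
After 6 (seek(-5, CUR)): offset=12
After 7 (seek(-12, END)): offset=15

Answer: 15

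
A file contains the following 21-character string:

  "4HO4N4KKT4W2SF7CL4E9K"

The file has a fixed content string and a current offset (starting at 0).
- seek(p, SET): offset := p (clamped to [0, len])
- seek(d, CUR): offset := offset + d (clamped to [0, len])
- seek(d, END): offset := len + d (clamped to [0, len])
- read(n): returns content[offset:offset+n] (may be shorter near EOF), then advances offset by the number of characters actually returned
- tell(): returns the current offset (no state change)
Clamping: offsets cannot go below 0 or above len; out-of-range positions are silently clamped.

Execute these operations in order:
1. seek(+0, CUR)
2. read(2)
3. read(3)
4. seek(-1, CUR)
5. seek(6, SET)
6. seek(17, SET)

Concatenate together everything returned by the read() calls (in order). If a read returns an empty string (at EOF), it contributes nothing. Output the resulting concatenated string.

Answer: 4HO4N

Derivation:
After 1 (seek(+0, CUR)): offset=0
After 2 (read(2)): returned '4H', offset=2
After 3 (read(3)): returned 'O4N', offset=5
After 4 (seek(-1, CUR)): offset=4
After 5 (seek(6, SET)): offset=6
After 6 (seek(17, SET)): offset=17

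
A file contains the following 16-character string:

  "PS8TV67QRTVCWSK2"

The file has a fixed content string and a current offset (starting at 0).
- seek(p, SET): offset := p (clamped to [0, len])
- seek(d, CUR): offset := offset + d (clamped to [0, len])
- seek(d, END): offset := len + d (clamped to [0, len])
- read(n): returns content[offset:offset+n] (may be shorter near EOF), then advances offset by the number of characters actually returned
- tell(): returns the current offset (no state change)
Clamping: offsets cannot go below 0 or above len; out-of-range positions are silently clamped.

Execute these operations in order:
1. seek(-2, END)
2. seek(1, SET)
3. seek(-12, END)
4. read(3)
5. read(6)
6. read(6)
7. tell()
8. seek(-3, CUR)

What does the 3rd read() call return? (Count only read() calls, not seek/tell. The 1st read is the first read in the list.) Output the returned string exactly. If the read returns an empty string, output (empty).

After 1 (seek(-2, END)): offset=14
After 2 (seek(1, SET)): offset=1
After 3 (seek(-12, END)): offset=4
After 4 (read(3)): returned 'V67', offset=7
After 5 (read(6)): returned 'QRTVCW', offset=13
After 6 (read(6)): returned 'SK2', offset=16
After 7 (tell()): offset=16
After 8 (seek(-3, CUR)): offset=13

Answer: SK2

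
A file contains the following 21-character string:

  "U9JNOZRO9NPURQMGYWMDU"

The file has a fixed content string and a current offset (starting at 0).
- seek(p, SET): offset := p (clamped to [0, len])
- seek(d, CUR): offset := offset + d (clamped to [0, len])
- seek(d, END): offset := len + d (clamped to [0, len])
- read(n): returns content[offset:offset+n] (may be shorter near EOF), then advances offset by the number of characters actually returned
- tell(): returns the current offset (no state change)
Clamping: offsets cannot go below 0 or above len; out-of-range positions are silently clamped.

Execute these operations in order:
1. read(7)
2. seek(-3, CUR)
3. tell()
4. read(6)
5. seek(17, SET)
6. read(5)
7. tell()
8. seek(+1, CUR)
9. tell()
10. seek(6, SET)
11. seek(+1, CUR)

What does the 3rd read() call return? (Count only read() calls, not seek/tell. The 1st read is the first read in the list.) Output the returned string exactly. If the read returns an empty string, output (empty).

After 1 (read(7)): returned 'U9JNOZR', offset=7
After 2 (seek(-3, CUR)): offset=4
After 3 (tell()): offset=4
After 4 (read(6)): returned 'OZRO9N', offset=10
After 5 (seek(17, SET)): offset=17
After 6 (read(5)): returned 'WMDU', offset=21
After 7 (tell()): offset=21
After 8 (seek(+1, CUR)): offset=21
After 9 (tell()): offset=21
After 10 (seek(6, SET)): offset=6
After 11 (seek(+1, CUR)): offset=7

Answer: WMDU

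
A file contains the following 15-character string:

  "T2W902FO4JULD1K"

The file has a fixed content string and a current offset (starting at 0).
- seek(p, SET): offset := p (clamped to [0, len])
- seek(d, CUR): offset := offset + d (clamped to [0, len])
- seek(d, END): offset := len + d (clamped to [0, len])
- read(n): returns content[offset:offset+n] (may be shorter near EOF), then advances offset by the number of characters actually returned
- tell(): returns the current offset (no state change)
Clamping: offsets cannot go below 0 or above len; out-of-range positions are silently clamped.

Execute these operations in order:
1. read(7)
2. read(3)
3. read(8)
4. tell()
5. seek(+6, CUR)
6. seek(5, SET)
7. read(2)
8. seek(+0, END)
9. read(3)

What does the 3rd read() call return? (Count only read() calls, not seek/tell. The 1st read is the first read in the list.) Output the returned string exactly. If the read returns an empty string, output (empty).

Answer: ULD1K

Derivation:
After 1 (read(7)): returned 'T2W902F', offset=7
After 2 (read(3)): returned 'O4J', offset=10
After 3 (read(8)): returned 'ULD1K', offset=15
After 4 (tell()): offset=15
After 5 (seek(+6, CUR)): offset=15
After 6 (seek(5, SET)): offset=5
After 7 (read(2)): returned '2F', offset=7
After 8 (seek(+0, END)): offset=15
After 9 (read(3)): returned '', offset=15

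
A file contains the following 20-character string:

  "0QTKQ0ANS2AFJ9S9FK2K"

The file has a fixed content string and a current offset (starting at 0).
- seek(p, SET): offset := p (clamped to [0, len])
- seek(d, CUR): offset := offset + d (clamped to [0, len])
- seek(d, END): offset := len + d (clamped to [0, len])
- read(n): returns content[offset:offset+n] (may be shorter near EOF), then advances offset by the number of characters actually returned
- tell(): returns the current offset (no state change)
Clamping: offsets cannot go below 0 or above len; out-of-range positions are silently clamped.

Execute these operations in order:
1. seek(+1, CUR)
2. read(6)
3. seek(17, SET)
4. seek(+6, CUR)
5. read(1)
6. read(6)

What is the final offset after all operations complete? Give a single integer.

Answer: 20

Derivation:
After 1 (seek(+1, CUR)): offset=1
After 2 (read(6)): returned 'QTKQ0A', offset=7
After 3 (seek(17, SET)): offset=17
After 4 (seek(+6, CUR)): offset=20
After 5 (read(1)): returned '', offset=20
After 6 (read(6)): returned '', offset=20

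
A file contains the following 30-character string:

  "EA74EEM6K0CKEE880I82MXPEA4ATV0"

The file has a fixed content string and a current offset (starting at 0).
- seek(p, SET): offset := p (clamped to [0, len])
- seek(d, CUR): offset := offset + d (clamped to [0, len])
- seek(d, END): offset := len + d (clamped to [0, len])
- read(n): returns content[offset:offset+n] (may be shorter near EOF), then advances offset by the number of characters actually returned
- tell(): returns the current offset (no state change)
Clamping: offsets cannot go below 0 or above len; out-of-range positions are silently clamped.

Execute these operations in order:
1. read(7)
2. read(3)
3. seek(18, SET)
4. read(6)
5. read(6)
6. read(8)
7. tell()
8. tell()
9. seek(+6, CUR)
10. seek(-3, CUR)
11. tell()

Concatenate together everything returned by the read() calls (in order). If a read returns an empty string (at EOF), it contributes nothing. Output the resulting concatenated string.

After 1 (read(7)): returned 'EA74EEM', offset=7
After 2 (read(3)): returned '6K0', offset=10
After 3 (seek(18, SET)): offset=18
After 4 (read(6)): returned '82MXPE', offset=24
After 5 (read(6)): returned 'A4ATV0', offset=30
After 6 (read(8)): returned '', offset=30
After 7 (tell()): offset=30
After 8 (tell()): offset=30
After 9 (seek(+6, CUR)): offset=30
After 10 (seek(-3, CUR)): offset=27
After 11 (tell()): offset=27

Answer: EA74EEM6K082MXPEA4ATV0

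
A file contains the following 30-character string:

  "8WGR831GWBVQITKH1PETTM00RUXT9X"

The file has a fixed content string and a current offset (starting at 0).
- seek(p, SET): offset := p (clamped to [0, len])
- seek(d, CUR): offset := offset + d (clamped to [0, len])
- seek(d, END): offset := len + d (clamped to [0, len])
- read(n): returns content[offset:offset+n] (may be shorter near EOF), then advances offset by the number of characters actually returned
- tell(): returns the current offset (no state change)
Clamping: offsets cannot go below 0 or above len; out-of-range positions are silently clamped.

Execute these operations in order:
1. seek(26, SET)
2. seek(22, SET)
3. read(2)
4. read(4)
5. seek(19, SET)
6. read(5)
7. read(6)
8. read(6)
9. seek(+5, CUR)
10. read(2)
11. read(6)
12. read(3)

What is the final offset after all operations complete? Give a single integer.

After 1 (seek(26, SET)): offset=26
After 2 (seek(22, SET)): offset=22
After 3 (read(2)): returned '00', offset=24
After 4 (read(4)): returned 'RUXT', offset=28
After 5 (seek(19, SET)): offset=19
After 6 (read(5)): returned 'TTM00', offset=24
After 7 (read(6)): returned 'RUXT9X', offset=30
After 8 (read(6)): returned '', offset=30
After 9 (seek(+5, CUR)): offset=30
After 10 (read(2)): returned '', offset=30
After 11 (read(6)): returned '', offset=30
After 12 (read(3)): returned '', offset=30

Answer: 30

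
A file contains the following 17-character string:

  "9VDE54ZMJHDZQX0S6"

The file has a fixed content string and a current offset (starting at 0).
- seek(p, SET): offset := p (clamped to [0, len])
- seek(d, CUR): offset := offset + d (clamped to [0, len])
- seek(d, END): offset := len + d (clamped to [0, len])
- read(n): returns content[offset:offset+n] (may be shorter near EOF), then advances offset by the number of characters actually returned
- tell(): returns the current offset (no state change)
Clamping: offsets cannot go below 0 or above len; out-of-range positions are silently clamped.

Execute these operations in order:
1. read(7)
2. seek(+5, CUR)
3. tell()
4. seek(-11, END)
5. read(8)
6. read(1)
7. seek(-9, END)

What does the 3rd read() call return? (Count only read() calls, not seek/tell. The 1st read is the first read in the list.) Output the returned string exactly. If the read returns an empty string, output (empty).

After 1 (read(7)): returned '9VDE54Z', offset=7
After 2 (seek(+5, CUR)): offset=12
After 3 (tell()): offset=12
After 4 (seek(-11, END)): offset=6
After 5 (read(8)): returned 'ZMJHDZQX', offset=14
After 6 (read(1)): returned '0', offset=15
After 7 (seek(-9, END)): offset=8

Answer: 0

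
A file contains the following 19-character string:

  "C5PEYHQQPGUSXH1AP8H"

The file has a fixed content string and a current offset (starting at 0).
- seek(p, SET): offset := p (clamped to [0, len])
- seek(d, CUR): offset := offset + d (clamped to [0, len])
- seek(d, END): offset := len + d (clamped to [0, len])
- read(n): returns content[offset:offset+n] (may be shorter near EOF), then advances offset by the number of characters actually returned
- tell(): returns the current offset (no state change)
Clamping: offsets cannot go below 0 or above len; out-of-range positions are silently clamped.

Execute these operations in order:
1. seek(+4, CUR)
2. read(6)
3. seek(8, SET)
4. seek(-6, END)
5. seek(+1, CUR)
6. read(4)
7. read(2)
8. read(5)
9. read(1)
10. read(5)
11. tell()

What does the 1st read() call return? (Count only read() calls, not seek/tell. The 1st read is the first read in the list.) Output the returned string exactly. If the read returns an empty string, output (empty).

After 1 (seek(+4, CUR)): offset=4
After 2 (read(6)): returned 'YHQQPG', offset=10
After 3 (seek(8, SET)): offset=8
After 4 (seek(-6, END)): offset=13
After 5 (seek(+1, CUR)): offset=14
After 6 (read(4)): returned '1AP8', offset=18
After 7 (read(2)): returned 'H', offset=19
After 8 (read(5)): returned '', offset=19
After 9 (read(1)): returned '', offset=19
After 10 (read(5)): returned '', offset=19
After 11 (tell()): offset=19

Answer: YHQQPG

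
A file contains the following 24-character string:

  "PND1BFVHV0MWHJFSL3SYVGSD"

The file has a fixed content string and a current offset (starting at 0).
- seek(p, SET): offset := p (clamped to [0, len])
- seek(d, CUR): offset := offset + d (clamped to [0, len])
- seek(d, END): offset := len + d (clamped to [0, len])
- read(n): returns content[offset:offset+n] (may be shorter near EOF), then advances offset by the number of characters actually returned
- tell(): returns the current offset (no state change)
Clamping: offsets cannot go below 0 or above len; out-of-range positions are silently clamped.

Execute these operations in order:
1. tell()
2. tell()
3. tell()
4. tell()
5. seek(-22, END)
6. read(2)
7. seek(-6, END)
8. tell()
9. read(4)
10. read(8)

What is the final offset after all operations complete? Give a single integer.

Answer: 24

Derivation:
After 1 (tell()): offset=0
After 2 (tell()): offset=0
After 3 (tell()): offset=0
After 4 (tell()): offset=0
After 5 (seek(-22, END)): offset=2
After 6 (read(2)): returned 'D1', offset=4
After 7 (seek(-6, END)): offset=18
After 8 (tell()): offset=18
After 9 (read(4)): returned 'SYVG', offset=22
After 10 (read(8)): returned 'SD', offset=24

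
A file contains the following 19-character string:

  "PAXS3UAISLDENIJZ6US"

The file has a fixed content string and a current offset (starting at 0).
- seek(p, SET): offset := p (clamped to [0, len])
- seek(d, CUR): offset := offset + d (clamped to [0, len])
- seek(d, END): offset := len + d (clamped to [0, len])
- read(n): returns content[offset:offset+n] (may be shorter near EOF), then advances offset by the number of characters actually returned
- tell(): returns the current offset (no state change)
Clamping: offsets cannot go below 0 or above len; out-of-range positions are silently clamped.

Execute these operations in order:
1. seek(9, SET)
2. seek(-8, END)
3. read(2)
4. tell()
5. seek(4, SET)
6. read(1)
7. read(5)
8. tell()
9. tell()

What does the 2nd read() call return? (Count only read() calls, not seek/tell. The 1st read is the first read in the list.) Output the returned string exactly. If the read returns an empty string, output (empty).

Answer: 3

Derivation:
After 1 (seek(9, SET)): offset=9
After 2 (seek(-8, END)): offset=11
After 3 (read(2)): returned 'EN', offset=13
After 4 (tell()): offset=13
After 5 (seek(4, SET)): offset=4
After 6 (read(1)): returned '3', offset=5
After 7 (read(5)): returned 'UAISL', offset=10
After 8 (tell()): offset=10
After 9 (tell()): offset=10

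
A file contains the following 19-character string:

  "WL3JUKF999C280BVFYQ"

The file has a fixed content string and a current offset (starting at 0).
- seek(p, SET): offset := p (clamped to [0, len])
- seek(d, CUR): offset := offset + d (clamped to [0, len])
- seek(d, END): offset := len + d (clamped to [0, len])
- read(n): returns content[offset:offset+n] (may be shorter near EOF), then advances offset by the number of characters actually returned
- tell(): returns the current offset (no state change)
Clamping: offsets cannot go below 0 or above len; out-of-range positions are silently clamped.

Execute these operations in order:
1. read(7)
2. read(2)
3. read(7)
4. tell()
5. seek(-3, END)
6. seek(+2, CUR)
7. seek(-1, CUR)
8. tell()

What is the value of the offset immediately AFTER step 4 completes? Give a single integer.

After 1 (read(7)): returned 'WL3JUKF', offset=7
After 2 (read(2)): returned '99', offset=9
After 3 (read(7)): returned '9C280BV', offset=16
After 4 (tell()): offset=16

Answer: 16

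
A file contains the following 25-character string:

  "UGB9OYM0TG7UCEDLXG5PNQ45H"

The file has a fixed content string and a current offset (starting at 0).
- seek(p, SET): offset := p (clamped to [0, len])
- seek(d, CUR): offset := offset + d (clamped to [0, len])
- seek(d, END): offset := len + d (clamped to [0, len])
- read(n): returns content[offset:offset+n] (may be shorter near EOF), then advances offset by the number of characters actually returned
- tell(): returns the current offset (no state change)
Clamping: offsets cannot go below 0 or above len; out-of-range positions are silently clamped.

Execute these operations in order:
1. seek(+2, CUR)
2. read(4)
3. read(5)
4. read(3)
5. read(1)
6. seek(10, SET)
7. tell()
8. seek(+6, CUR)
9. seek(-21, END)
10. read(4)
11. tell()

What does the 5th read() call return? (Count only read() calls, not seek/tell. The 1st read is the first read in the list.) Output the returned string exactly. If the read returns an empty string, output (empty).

After 1 (seek(+2, CUR)): offset=2
After 2 (read(4)): returned 'B9OY', offset=6
After 3 (read(5)): returned 'M0TG7', offset=11
After 4 (read(3)): returned 'UCE', offset=14
After 5 (read(1)): returned 'D', offset=15
After 6 (seek(10, SET)): offset=10
After 7 (tell()): offset=10
After 8 (seek(+6, CUR)): offset=16
After 9 (seek(-21, END)): offset=4
After 10 (read(4)): returned 'OYM0', offset=8
After 11 (tell()): offset=8

Answer: OYM0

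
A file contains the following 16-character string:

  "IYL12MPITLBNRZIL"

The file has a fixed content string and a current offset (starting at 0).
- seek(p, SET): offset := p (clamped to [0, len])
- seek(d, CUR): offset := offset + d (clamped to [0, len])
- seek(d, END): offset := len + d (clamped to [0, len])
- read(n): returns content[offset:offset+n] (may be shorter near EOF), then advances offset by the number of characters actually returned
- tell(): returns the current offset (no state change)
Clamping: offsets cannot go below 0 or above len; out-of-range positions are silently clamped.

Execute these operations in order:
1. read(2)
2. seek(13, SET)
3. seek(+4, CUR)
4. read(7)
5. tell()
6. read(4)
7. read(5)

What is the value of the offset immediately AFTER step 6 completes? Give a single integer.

Answer: 16

Derivation:
After 1 (read(2)): returned 'IY', offset=2
After 2 (seek(13, SET)): offset=13
After 3 (seek(+4, CUR)): offset=16
After 4 (read(7)): returned '', offset=16
After 5 (tell()): offset=16
After 6 (read(4)): returned '', offset=16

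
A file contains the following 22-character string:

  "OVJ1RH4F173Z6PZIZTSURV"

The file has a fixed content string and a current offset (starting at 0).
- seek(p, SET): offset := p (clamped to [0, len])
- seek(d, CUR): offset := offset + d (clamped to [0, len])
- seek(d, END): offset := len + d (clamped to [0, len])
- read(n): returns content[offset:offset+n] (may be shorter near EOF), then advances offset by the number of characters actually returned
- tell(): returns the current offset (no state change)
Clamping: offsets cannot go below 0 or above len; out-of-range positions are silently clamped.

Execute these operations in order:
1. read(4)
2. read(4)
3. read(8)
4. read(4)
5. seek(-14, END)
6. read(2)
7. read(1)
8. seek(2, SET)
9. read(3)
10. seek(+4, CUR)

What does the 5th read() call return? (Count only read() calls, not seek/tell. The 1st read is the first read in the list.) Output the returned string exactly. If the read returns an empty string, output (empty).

After 1 (read(4)): returned 'OVJ1', offset=4
After 2 (read(4)): returned 'RH4F', offset=8
After 3 (read(8)): returned '173Z6PZI', offset=16
After 4 (read(4)): returned 'ZTSU', offset=20
After 5 (seek(-14, END)): offset=8
After 6 (read(2)): returned '17', offset=10
After 7 (read(1)): returned '3', offset=11
After 8 (seek(2, SET)): offset=2
After 9 (read(3)): returned 'J1R', offset=5
After 10 (seek(+4, CUR)): offset=9

Answer: 17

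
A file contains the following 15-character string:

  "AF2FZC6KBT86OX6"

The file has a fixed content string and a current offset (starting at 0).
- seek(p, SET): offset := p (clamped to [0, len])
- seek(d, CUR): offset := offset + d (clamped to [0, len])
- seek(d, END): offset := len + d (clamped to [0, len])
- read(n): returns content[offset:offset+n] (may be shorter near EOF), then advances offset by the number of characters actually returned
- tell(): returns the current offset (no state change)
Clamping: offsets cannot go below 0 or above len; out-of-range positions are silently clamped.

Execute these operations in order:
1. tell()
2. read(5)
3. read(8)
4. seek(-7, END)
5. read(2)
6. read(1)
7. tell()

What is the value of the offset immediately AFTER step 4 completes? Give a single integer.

Answer: 8

Derivation:
After 1 (tell()): offset=0
After 2 (read(5)): returned 'AF2FZ', offset=5
After 3 (read(8)): returned 'C6KBT86O', offset=13
After 4 (seek(-7, END)): offset=8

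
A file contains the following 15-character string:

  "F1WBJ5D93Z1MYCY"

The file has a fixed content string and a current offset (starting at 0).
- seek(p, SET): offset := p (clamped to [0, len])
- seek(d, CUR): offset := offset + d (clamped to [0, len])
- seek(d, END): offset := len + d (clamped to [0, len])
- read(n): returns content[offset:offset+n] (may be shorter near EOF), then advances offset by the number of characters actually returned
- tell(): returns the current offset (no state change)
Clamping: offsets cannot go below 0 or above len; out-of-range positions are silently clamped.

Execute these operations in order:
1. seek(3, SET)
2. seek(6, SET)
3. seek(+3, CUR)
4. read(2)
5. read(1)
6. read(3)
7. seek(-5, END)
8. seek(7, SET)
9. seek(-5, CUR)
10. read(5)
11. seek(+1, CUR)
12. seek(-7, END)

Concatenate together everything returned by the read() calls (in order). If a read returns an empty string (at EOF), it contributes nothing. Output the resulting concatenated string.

Answer: Z1MYCYWBJ5D

Derivation:
After 1 (seek(3, SET)): offset=3
After 2 (seek(6, SET)): offset=6
After 3 (seek(+3, CUR)): offset=9
After 4 (read(2)): returned 'Z1', offset=11
After 5 (read(1)): returned 'M', offset=12
After 6 (read(3)): returned 'YCY', offset=15
After 7 (seek(-5, END)): offset=10
After 8 (seek(7, SET)): offset=7
After 9 (seek(-5, CUR)): offset=2
After 10 (read(5)): returned 'WBJ5D', offset=7
After 11 (seek(+1, CUR)): offset=8
After 12 (seek(-7, END)): offset=8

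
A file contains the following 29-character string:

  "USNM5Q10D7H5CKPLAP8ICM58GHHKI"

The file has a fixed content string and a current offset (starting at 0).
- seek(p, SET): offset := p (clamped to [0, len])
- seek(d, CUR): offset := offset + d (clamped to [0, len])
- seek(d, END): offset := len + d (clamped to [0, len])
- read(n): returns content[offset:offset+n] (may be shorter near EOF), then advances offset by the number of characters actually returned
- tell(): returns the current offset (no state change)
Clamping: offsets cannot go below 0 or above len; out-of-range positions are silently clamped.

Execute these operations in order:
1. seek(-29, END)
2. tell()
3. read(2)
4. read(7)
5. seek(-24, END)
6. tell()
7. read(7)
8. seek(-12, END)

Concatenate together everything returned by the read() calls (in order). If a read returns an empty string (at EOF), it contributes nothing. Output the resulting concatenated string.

Answer: USNM5Q10DQ10D7H5

Derivation:
After 1 (seek(-29, END)): offset=0
After 2 (tell()): offset=0
After 3 (read(2)): returned 'US', offset=2
After 4 (read(7)): returned 'NM5Q10D', offset=9
After 5 (seek(-24, END)): offset=5
After 6 (tell()): offset=5
After 7 (read(7)): returned 'Q10D7H5', offset=12
After 8 (seek(-12, END)): offset=17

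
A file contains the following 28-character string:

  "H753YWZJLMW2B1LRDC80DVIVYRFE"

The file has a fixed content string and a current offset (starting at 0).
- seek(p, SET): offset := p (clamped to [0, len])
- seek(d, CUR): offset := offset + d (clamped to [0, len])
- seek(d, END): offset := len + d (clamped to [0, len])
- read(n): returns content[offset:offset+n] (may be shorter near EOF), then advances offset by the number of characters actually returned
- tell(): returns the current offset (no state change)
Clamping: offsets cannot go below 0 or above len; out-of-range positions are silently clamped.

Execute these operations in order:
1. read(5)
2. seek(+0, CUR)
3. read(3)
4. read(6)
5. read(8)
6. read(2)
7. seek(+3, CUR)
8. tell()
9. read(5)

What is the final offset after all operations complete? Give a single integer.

After 1 (read(5)): returned 'H753Y', offset=5
After 2 (seek(+0, CUR)): offset=5
After 3 (read(3)): returned 'WZJ', offset=8
After 4 (read(6)): returned 'LMW2B1', offset=14
After 5 (read(8)): returned 'LRDC80DV', offset=22
After 6 (read(2)): returned 'IV', offset=24
After 7 (seek(+3, CUR)): offset=27
After 8 (tell()): offset=27
After 9 (read(5)): returned 'E', offset=28

Answer: 28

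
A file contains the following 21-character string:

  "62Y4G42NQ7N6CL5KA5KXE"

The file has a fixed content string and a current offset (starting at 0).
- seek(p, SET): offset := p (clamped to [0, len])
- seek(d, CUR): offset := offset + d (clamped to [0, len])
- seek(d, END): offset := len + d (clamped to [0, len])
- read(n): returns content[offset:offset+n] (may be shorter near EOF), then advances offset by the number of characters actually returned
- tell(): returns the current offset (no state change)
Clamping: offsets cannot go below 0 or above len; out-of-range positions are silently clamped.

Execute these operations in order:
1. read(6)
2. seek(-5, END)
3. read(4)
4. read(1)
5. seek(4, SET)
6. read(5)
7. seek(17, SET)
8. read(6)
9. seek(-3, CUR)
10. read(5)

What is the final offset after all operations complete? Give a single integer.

After 1 (read(6)): returned '62Y4G4', offset=6
After 2 (seek(-5, END)): offset=16
After 3 (read(4)): returned 'A5KX', offset=20
After 4 (read(1)): returned 'E', offset=21
After 5 (seek(4, SET)): offset=4
After 6 (read(5)): returned 'G42NQ', offset=9
After 7 (seek(17, SET)): offset=17
After 8 (read(6)): returned '5KXE', offset=21
After 9 (seek(-3, CUR)): offset=18
After 10 (read(5)): returned 'KXE', offset=21

Answer: 21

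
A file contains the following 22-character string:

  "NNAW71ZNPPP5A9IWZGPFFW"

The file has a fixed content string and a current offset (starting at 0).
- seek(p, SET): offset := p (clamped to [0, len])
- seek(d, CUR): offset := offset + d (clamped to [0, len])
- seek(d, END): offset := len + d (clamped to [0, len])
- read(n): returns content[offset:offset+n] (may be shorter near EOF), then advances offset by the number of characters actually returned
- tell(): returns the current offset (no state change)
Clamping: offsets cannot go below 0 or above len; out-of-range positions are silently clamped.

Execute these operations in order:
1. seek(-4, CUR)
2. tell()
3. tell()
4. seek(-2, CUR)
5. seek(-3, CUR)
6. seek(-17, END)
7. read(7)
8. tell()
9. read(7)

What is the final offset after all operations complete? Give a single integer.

Answer: 19

Derivation:
After 1 (seek(-4, CUR)): offset=0
After 2 (tell()): offset=0
After 3 (tell()): offset=0
After 4 (seek(-2, CUR)): offset=0
After 5 (seek(-3, CUR)): offset=0
After 6 (seek(-17, END)): offset=5
After 7 (read(7)): returned '1ZNPPP5', offset=12
After 8 (tell()): offset=12
After 9 (read(7)): returned 'A9IWZGP', offset=19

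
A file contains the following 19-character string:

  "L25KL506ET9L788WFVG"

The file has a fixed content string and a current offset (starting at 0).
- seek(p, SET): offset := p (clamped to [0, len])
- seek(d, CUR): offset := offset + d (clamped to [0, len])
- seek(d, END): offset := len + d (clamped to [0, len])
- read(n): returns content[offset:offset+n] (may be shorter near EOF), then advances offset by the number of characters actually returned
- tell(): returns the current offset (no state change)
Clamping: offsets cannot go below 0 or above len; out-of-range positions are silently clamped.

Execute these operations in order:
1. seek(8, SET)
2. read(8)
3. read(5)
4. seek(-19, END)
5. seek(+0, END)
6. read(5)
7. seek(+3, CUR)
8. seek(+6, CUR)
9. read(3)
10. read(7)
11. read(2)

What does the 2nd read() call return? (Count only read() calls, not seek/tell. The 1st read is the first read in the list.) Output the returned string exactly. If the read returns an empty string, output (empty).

After 1 (seek(8, SET)): offset=8
After 2 (read(8)): returned 'ET9L788W', offset=16
After 3 (read(5)): returned 'FVG', offset=19
After 4 (seek(-19, END)): offset=0
After 5 (seek(+0, END)): offset=19
After 6 (read(5)): returned '', offset=19
After 7 (seek(+3, CUR)): offset=19
After 8 (seek(+6, CUR)): offset=19
After 9 (read(3)): returned '', offset=19
After 10 (read(7)): returned '', offset=19
After 11 (read(2)): returned '', offset=19

Answer: FVG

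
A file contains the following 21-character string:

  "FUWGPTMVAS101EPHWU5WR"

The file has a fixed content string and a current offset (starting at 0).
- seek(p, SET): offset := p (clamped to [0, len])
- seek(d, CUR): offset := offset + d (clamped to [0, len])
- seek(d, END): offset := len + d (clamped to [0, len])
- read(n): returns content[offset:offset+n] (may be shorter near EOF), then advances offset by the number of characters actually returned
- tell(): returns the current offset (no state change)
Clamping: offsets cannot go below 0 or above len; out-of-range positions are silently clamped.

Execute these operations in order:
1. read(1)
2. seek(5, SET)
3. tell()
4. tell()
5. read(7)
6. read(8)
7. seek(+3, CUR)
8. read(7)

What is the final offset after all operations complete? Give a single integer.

Answer: 21

Derivation:
After 1 (read(1)): returned 'F', offset=1
After 2 (seek(5, SET)): offset=5
After 3 (tell()): offset=5
After 4 (tell()): offset=5
After 5 (read(7)): returned 'TMVAS10', offset=12
After 6 (read(8)): returned '1EPHWU5W', offset=20
After 7 (seek(+3, CUR)): offset=21
After 8 (read(7)): returned '', offset=21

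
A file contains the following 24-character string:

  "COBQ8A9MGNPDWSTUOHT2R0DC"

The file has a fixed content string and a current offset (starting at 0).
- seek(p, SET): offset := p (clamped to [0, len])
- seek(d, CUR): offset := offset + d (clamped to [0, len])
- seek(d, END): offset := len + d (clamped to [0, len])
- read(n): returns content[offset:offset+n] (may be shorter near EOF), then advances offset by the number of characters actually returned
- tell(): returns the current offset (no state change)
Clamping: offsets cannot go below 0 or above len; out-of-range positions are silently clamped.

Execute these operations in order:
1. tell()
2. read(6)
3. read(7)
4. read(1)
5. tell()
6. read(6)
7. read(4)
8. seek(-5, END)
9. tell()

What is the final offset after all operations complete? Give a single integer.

Answer: 19

Derivation:
After 1 (tell()): offset=0
After 2 (read(6)): returned 'COBQ8A', offset=6
After 3 (read(7)): returned '9MGNPDW', offset=13
After 4 (read(1)): returned 'S', offset=14
After 5 (tell()): offset=14
After 6 (read(6)): returned 'TUOHT2', offset=20
After 7 (read(4)): returned 'R0DC', offset=24
After 8 (seek(-5, END)): offset=19
After 9 (tell()): offset=19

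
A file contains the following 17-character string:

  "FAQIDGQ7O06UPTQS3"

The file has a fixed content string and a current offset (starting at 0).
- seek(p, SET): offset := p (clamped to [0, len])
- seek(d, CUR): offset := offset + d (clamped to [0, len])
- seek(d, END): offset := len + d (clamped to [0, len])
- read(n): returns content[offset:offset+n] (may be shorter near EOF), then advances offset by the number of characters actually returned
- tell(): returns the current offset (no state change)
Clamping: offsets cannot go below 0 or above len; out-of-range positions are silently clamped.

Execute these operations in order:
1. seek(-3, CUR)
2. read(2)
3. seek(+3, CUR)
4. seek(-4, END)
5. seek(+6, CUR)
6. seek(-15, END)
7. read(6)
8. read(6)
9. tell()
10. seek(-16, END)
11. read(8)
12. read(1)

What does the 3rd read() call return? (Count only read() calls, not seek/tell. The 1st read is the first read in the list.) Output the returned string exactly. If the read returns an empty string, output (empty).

Answer: O06UPT

Derivation:
After 1 (seek(-3, CUR)): offset=0
After 2 (read(2)): returned 'FA', offset=2
After 3 (seek(+3, CUR)): offset=5
After 4 (seek(-4, END)): offset=13
After 5 (seek(+6, CUR)): offset=17
After 6 (seek(-15, END)): offset=2
After 7 (read(6)): returned 'QIDGQ7', offset=8
After 8 (read(6)): returned 'O06UPT', offset=14
After 9 (tell()): offset=14
After 10 (seek(-16, END)): offset=1
After 11 (read(8)): returned 'AQIDGQ7O', offset=9
After 12 (read(1)): returned '0', offset=10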